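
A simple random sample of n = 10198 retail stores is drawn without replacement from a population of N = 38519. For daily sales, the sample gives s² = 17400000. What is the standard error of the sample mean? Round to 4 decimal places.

35.4188

Under SRS without replacement, Var(ȳ) = (1 − f)·s²/n with f = n/N = 10198/38519 = 0.26475246.
Var(ȳ) = (1 − 0.26475246)·17400000/10198 = 0.73524754·1706.2169 = 1254.4918.
SE(ȳ) = √(1254.4918) = 35.4188.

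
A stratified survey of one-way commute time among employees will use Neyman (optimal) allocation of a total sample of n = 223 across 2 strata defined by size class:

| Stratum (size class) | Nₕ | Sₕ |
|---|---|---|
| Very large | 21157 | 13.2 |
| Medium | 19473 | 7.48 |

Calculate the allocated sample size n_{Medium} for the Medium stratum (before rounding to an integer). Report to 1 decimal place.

76.4

Neyman allocation: nₕ = n·NₕSₕ / Σⱼ NⱼSⱼ.
Σ NⱼSⱼ = 21157·13.2 + 19473·7.48 = 424930.44.
n_{Medium} = 223·19473·7.48 / 424930.44 = 76.4.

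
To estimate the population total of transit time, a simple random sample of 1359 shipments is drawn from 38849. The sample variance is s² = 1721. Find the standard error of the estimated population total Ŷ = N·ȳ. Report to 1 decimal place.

Var(Ŷ) = N²·Var(ȳ) = N²·(1 − n/N)·s²/n.
f = 1359/38849 = 0.03498160; Var(ȳ) = 0.96501840·1721/1359 = 1.2220726.
Var(Ŷ) = 38849² · 1.2220726 = 1.8444067 × 10^9.
SE(Ŷ) = √(1.8444067 × 10^9) = 42946.6.

42946.6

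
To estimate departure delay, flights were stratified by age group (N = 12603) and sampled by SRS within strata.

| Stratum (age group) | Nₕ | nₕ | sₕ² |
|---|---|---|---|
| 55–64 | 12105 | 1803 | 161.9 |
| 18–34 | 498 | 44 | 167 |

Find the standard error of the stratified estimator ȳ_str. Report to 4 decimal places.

0.2755

Var(ȳ_str) = Σₕ Wₕ²(1 − fₕ)sₕ²/nₕ with Wₕ = Nₕ/N, N = 12603.
55–64: Wₕ = 0.96048560; term = 0.96048560²·(1 − 0.14894672)·161.9/1803 = 0.070500077.
18–34: Wₕ = 0.03951440; term = 0.03951440²·(1 − 0.08835341)·167/44 = 0.0054025789.
Sum = 0.075902656.
SE = √(0.075902656) = 0.2755.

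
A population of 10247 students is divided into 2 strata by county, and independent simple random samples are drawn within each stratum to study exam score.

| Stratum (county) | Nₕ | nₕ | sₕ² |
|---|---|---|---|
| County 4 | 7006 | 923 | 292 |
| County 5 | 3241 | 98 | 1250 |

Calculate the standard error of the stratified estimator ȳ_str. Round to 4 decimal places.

Var(ȳ_str) = Σₕ Wₕ²(1 − fₕ)sₕ²/nₕ with Wₕ = Nₕ/N, N = 10247.
County 4: Wₕ = 0.68371231; term = 0.68371231²·(1 − 0.13174422)·292/923 = 0.12840314.
County 5: Wₕ = 0.31628769; term = 0.31628769²·(1 − 0.03023758)·1250/98 = 1.2374107.
Sum = 1.3658138.
SE = √(1.3658138) = 1.1687.

1.1687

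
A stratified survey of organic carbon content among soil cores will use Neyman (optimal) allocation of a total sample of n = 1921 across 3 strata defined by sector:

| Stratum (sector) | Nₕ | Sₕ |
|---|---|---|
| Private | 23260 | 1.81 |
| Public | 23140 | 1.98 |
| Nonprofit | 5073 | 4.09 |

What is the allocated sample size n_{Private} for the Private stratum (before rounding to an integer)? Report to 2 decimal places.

Neyman allocation: nₕ = n·NₕSₕ / Σⱼ NⱼSⱼ.
Σ NⱼSⱼ = 23260·1.81 + 23140·1.98 + 5073·4.09 = 108666.37.
n_{Private} = 1921·23260·1.81 / 108666.37 = 744.25.

744.25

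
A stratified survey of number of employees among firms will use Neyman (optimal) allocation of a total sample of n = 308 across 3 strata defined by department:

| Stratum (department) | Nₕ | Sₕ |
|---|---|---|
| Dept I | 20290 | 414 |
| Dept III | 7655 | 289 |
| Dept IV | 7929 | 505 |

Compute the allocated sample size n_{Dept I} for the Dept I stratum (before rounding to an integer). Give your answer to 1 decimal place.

177.0

Neyman allocation: nₕ = n·NₕSₕ / Σⱼ NⱼSⱼ.
Σ NⱼSⱼ = 20290·414 + 7655·289 + 7929·505 = 1.46165 × 10^7.
n_{Dept I} = 308·20290·414 / (1.46165 × 10^7) = 177.0.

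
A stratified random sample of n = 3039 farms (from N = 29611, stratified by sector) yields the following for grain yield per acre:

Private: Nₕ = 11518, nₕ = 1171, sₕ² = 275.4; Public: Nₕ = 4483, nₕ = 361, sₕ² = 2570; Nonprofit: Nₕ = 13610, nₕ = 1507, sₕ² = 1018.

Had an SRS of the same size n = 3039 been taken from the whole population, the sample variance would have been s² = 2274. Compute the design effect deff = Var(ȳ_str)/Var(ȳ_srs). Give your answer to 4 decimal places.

Var(ȳ_str) = Σ Wₕ²(1−fₕ)sₕ²/nₕ with Wₕ = Nₕ/29611:
  Private: (11518/29611)²·(1−1171/11518)·275.4/1171 = 0.031966303
  Public: (4483/29611)²·(1−361/4483)·2570/361 = 0.15003635
  Nonprofit: (13610/29611)²·(1−1507/13610)·1018/1507 = 0.12690523
  → Var(ȳ_str) = 0.30890788.
Var(ȳ_srs) = (1 − 3039/29611)·2274/3039 = 0.67147667.
deff = 0.30890788 / 0.67147667 = 0.4600.

0.4600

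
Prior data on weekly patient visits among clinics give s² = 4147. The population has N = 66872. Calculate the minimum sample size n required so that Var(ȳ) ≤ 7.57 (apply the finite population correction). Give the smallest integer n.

Without fpc, n₀ = s²/D = 4147/7.57 = 547.8203.
With fpc, (1 − n/N)·s²/n ≤ D requires n ≥ n₀/(1 + n₀/N) = 547.8203/(1 + 547.8203/66872) = 543.3690.
Rounding up, n = 544.

544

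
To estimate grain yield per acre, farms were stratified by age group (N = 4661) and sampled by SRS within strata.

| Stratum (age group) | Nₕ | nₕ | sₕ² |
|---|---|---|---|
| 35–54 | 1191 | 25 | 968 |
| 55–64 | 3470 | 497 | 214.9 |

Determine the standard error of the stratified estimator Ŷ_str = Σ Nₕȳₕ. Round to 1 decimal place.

Var(Ŷ_str) = Σₕ Nₕ²(1 − fₕ)sₕ²/nₕ.
35–54: 1191²·(1 − 25/1191)·968/25 = 5.3770696 × 10^7.
55–64: 3470²·(1 − 497/3470)·214.9/497 = 4.4607143 × 10^6.
Sum = 5.823141 × 10^7.
SE = √(5.823141 × 10^7) = 7631.0.

7631.0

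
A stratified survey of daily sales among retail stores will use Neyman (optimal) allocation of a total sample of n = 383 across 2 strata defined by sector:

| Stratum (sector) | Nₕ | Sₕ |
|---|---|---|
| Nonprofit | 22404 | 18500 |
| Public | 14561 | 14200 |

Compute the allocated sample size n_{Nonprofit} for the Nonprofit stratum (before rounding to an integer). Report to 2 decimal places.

255.53

Neyman allocation: nₕ = n·NₕSₕ / Σⱼ NⱼSⱼ.
Σ NⱼSⱼ = 22404·18500 + 14561·14200 = 6.212402 × 10^8.
n_{Nonprofit} = 383·22404·18500 / (6.212402 × 10^8) = 255.53.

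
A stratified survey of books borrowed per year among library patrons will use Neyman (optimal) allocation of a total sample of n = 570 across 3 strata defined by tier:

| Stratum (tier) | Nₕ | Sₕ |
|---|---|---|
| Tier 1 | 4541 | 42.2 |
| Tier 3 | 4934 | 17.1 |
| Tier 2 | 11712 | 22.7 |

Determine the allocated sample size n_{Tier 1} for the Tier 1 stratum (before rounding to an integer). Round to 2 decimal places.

201.58

Neyman allocation: nₕ = n·NₕSₕ / Σⱼ NⱼSⱼ.
Σ NⱼSⱼ = 4541·42.2 + 4934·17.1 + 11712·22.7 = 541864.
n_{Tier 1} = 570·4541·42.2 / 541864 = 201.58.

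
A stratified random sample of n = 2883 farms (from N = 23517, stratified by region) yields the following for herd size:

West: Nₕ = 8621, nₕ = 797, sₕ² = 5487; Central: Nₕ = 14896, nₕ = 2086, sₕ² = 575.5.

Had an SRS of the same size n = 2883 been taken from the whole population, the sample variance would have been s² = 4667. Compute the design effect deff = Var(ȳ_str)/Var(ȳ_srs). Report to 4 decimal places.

Var(ȳ_str) = Σ Wₕ²(1−fₕ)sₕ²/nₕ with Wₕ = Nₕ/23517:
  West: (8621/23517)²·(1−797/8621)·5487/797 = 0.83965192
  Central: (14896/23517)²·(1−2086/14896)·575.5/2086 = 0.095188828
  → Var(ȳ_str) = 0.93484075.
Var(ȳ_srs) = (1 − 2883/23517)·4667/2883 = 1.4203477.
deff = 0.93484075 / 1.4203477 = 0.6582.

0.6582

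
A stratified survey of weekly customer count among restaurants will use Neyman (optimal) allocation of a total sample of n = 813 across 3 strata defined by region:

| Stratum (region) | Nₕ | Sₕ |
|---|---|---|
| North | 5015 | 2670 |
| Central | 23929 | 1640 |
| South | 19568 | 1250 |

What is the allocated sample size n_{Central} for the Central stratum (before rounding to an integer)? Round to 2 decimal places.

413.85

Neyman allocation: nₕ = n·NₕSₕ / Σⱼ NⱼSⱼ.
Σ NⱼSⱼ = 5015·2670 + 23929·1640 + 19568·1250 = 7.709361 × 10^7.
n_{Central} = 813·23929·1640 / (7.709361 × 10^7) = 413.85.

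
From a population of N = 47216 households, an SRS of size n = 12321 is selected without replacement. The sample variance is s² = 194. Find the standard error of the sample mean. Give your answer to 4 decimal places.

Under SRS without replacement, Var(ȳ) = (1 − f)·s²/n with f = n/N = 12321/47216 = 0.26094968.
Var(ȳ) = (1 − 0.26094968)·194/12321 = 0.73905032·0.015745475 = 0.011636699.
SE(ȳ) = √(0.011636699) = 0.1079.

0.1079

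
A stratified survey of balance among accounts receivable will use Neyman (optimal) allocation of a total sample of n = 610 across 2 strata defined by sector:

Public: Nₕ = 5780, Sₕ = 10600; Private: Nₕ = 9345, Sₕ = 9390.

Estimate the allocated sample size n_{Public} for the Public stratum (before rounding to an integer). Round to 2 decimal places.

250.80

Neyman allocation: nₕ = n·NₕSₕ / Σⱼ NⱼSⱼ.
Σ NⱼSⱼ = 5780·10600 + 9345·9390 = 1.4901755 × 10^8.
n_{Public} = 610·5780·10600 / (1.4901755 × 10^8) = 250.80.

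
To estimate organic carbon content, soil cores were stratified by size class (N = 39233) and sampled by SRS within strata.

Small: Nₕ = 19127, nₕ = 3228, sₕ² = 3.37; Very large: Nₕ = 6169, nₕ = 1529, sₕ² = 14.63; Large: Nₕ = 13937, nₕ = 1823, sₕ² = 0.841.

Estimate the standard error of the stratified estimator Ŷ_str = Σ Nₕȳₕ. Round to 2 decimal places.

818.08

Var(Ŷ_str) = Σₕ Nₕ²(1 − fₕ)sₕ²/nₕ.
Small: 19127²·(1 − 3228/19127)·3.37/3228 = 317477.57.
Very large: 6169²·(1 − 1529/6169)·14.63/1529 = 273885.85.
Large: 13937²·(1 − 1823/13937)·0.841/1823 = 77887.219.
Sum = 669250.64.
SE = √(669250.64) = 818.08.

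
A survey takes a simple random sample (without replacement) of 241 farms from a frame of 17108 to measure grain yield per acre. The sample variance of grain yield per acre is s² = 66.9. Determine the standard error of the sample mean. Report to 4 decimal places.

0.5231

Under SRS without replacement, Var(ȳ) = (1 − f)·s²/n with f = n/N = 241/17108 = 0.01408698.
Var(ȳ) = (1 − 0.01408698)·66.9/241 = 0.98591302·0.27759336 = 0.27368291.
SE(ȳ) = √(0.27368291) = 0.5231.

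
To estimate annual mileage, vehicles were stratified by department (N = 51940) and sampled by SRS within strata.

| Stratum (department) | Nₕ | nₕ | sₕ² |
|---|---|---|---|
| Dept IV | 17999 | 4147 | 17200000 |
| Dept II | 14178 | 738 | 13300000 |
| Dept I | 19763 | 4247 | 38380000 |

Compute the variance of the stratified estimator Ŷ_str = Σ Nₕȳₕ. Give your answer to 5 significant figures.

7.2393 × 10^12

Var(Ŷ_str) = Σₕ Nₕ²(1 − fₕ)sₕ²/nₕ.
Dept IV: 17999²·(1 − 4147/17999)·17200000/4147 = 1.0340827 × 10^12.
Dept II: 14178²·(1 − 738/14178)·13300000/738 = 3.434073 × 10^12.
Dept I: 19763²·(1 − 4247/19763)·38380000/4247 = 2.7711201 × 10^12.
Sum = 7.2392758 × 10^12.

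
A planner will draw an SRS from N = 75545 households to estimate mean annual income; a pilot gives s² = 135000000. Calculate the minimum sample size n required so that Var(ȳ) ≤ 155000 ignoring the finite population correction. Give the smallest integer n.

Without fpc, n₀ = s²/D = 135000000/155000 = 870.9677.
Rounding up, n = 871.

871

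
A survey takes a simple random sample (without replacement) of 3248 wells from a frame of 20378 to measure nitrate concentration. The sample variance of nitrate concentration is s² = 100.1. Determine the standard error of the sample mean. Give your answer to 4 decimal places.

Under SRS without replacement, Var(ȳ) = (1 − f)·s²/n with f = n/N = 3248/20378 = 0.15938757.
Var(ȳ) = (1 − 0.15938757)·100.1/3248 = 0.84061243·0.030818966 = 0.025906805.
SE(ȳ) = √(0.025906805) = 0.1610.

0.1610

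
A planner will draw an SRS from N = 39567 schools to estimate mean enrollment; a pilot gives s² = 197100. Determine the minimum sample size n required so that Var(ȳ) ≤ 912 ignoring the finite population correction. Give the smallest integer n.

217

Without fpc, n₀ = s²/D = 197100/912 = 216.1184.
Rounding up, n = 217.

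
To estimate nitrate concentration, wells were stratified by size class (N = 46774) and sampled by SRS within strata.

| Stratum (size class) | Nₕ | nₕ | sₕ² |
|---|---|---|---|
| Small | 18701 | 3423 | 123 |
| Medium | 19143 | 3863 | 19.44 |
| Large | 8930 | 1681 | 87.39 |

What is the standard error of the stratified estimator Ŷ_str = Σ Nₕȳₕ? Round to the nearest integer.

3886

Var(Ŷ_str) = Σₕ Nₕ²(1 − fₕ)sₕ²/nₕ.
Small: 18701²·(1 − 3423/18701)·123/3423 = 1.0266669 × 10^7.
Medium: 19143²·(1 − 3863/19143)·19.44/3863 = 1.4719902 × 10^6.
Large: 8930²·(1 − 1681/8930)·87.39/1681 = 3.3652984 × 10^6.
Sum = 1.5103958 × 10^7.
SE = √(1.5103958 × 10^7) = 3886.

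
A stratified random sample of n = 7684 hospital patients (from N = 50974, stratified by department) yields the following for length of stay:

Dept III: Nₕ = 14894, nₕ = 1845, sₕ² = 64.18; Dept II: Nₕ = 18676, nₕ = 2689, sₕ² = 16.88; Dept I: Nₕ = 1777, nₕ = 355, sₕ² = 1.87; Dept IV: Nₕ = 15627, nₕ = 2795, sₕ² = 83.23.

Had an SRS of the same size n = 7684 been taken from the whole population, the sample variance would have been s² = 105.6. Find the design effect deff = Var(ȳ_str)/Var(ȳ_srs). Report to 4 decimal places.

Var(ȳ_str) = Σ Wₕ²(1−fₕ)sₕ²/nₕ with Wₕ = Nₕ/50974:
  Dept III: (14894/50974)²·(1−1845/14894)·64.18/1845 = 0.0026019233
  Dept II: (18676/50974)²·(1−2689/18676)·16.88/2689 = 7.2133175 × 10^-4
  Dept I: (1777/50974)²·(1−355/1777)·1.87/355 = 5.1227463 × 10^-6
  Dept IV: (15627/50974)²·(1−2795/15627)·83.23/2795 = 0.002298109
  → Var(ȳ_str) = 0.0056264868.
Var(ȳ_srs) = (1 − 7684/50974)·105.6/7684 = 0.011671198.
deff = 0.0056264868 / 0.011671198 = 0.4821.

0.4821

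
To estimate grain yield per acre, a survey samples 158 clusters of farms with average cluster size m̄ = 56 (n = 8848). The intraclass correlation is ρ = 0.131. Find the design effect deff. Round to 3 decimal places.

deff = 1 + (56 − 1)·0.131 = 1 + 7.205 = 8.205.

8.205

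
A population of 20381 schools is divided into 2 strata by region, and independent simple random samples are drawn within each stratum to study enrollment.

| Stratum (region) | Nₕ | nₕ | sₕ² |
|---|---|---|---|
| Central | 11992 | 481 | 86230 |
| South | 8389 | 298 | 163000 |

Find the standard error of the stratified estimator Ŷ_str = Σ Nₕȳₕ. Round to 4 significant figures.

Var(Ŷ_str) = Σₕ Nₕ²(1 − fₕ)sₕ²/nₕ.
Central: 11992²·(1 − 481/11992)·86230/481 = 2.4746739 × 10^10.
South: 8389²·(1 − 298/8389)·163000/298 = 3.7126477 × 10^10.
Sum = 6.1873216 × 10^10.
SE = √(6.1873216 × 10^10) = 248700.

248700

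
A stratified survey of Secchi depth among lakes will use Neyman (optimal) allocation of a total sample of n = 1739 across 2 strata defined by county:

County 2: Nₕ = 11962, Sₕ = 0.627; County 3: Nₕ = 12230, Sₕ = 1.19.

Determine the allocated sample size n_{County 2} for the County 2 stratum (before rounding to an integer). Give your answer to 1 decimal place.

Neyman allocation: nₕ = n·NₕSₕ / Σⱼ NⱼSⱼ.
Σ NⱼSⱼ = 11962·0.627 + 12230·1.19 = 22053.874.
n_{County 2} = 1739·11962·0.627 / 22053.874 = 591.4.

591.4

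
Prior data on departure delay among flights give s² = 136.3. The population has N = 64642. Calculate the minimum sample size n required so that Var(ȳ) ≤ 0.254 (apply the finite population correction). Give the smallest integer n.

533

Without fpc, n₀ = s²/D = 136.3/0.254 = 536.6142.
With fpc, (1 − n/N)·s²/n ≤ D requires n ≥ n₀/(1 + n₀/N) = 536.6142/(1 + 536.6142/64642) = 532.1963.
Rounding up, n = 533.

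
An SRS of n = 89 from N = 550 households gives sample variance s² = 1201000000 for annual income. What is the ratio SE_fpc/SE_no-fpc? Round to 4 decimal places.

0.9155

f = n/N = 89/550 = 0.16181818.
SE_no-fpc = √(s²/n) = 3673.47; SE_fpc = √((1−f)s²/n) = 3363.1452.
Ratio = √(1−f) = 0.91552270.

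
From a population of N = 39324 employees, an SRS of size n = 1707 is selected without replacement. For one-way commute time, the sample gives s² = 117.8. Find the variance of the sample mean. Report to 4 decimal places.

Under SRS without replacement, Var(ȳ) = (1 − f)·s²/n with f = n/N = 1707/39324 = 0.04340861.
Var(ȳ) = (1 − 0.04340861)·117.8/1707 = 0.95659139·0.069009959 = 0.066014333.

0.0660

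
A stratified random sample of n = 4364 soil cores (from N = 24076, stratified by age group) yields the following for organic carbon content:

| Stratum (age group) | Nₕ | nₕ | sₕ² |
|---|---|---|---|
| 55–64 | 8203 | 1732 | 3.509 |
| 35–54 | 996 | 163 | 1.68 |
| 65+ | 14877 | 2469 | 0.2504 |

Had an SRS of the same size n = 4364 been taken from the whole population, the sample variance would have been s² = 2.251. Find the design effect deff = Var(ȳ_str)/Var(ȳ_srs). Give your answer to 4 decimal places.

0.5507

Var(ȳ_str) = Σ Wₕ²(1−fₕ)sₕ²/nₕ with Wₕ = Nₕ/24076:
  55–64: (8203/24076)²·(1−1732/8203)·3.509/1732 = 1.8552862 × 10^-4
  35–54: (996/24076)²·(1−163/996)·1.68/163 = 1.4752219 × 10^-5
  65+: (14877/24076)²·(1−2469/14877)·0.2504/2469 = 3.2296965 × 10^-5
  → Var(ȳ_str) = 2.325778 × 10^-4.
Var(ȳ_srs) = (1 − 4364/24076)·2.251/4364 = 4.2231559 × 10^-4.
deff = (2.325778 × 10^-4) / (4.2231559 × 10^-4) = 0.5507.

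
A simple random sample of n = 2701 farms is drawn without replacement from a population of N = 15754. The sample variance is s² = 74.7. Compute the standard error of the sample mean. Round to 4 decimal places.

0.1514

Under SRS without replacement, Var(ȳ) = (1 − f)·s²/n with f = n/N = 2701/15754 = 0.17144852.
Var(ȳ) = (1 − 0.17144852)·74.7/2701 = 0.82855148·0.027656424 = 0.022914771.
SE(ȳ) = √(0.022914771) = 0.1514.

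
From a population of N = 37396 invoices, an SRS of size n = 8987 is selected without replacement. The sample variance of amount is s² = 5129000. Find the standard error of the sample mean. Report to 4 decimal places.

20.8221

Under SRS without replacement, Var(ȳ) = (1 − f)·s²/n with f = n/N = 8987/37396 = 0.24031982.
Var(ȳ) = (1 − 0.24031982)·5129000/8987 = 0.75968018·570.71325 = 433.55955.
SE(ȳ) = √(433.55955) = 20.8221.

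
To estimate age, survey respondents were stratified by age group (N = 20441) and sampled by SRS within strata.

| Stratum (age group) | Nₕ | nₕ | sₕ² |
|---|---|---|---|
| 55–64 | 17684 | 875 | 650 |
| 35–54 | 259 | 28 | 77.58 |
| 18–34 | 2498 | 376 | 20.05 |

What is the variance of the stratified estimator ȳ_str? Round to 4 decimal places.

Var(ȳ_str) = Σₕ Wₕ²(1 − fₕ)sₕ²/nₕ with Wₕ = Nₕ/N, N = 20441.
55–64: Wₕ = 0.86512402; term = 0.86512402²·(1 − 0.04947976)·650/875 = 0.52847374.
35–54: Wₕ = 0.01267061; term = 0.01267061²·(1 − 0.10810811)·77.58/28 = 3.9673381 × 10^-4.
18–34: Wₕ = 0.12220537; term = 0.12220537²·(1 − 0.15052042)·20.05/376 = 6.7648796 × 10^-4.
Sum = 0.52954696.

0.5295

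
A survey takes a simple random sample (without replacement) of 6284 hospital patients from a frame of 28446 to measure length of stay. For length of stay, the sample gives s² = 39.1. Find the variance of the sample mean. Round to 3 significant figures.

0.00485

Under SRS without replacement, Var(ȳ) = (1 − f)·s²/n with f = n/N = 6284/28446 = 0.22090979.
Var(ȳ) = (1 − 0.22090979)·39.1/6284 = 0.77909021·0.0062221515 = 0.0048476173.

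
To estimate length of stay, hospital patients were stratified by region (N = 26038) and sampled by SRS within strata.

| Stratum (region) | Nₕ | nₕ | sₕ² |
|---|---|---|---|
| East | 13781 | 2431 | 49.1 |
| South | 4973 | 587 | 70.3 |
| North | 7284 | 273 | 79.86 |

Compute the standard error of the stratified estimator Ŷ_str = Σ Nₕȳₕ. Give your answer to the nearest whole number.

4551

Var(Ŷ_str) = Σₕ Nₕ²(1 − fₕ)sₕ²/nₕ.
East: 13781²·(1 − 2431/13781)·49.1/2431 = 3.159171 × 10^6.
South: 4973²·(1 − 587/4973)·70.3/587 = 2.6121873 × 10^6.
North: 7284²·(1 − 273/7284)·79.86/273 = 1.4938829 × 10^7.
Sum = 2.0710187 × 10^7.
SE = √(2.0710187 × 10^7) = 4551.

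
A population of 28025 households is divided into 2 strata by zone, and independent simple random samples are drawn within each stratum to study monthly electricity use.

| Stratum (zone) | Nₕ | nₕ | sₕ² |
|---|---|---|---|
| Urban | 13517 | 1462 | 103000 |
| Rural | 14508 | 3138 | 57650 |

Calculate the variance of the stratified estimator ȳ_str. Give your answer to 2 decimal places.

18.48

Var(ȳ_str) = Σₕ Wₕ²(1 − fₕ)sₕ²/nₕ with Wₕ = Nₕ/N, N = 28025.
Urban: Wₕ = 0.48231936; term = 0.48231936²·(1 − 0.10816009)·103000/1462 = 14.616592.
Rural: Wₕ = 0.51768064; term = 0.51768064²·(1 − 0.21629446)·57650/3138 = 3.8585412.
Sum = 18.475133.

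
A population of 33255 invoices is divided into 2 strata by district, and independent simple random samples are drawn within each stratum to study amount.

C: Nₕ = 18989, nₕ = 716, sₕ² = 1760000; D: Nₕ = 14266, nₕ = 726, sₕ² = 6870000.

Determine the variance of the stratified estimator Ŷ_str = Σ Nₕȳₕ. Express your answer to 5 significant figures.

Var(Ŷ_str) = Σₕ Nₕ²(1 − fₕ)sₕ²/nₕ.
C: 18989²·(1 − 716/18989)·1760000/716 = 8.5292647 × 10^11.
D: 14266²·(1 − 726/14266)·6870000/726 = 1.8278519 × 10^12.
Sum = 2.6807784 × 10^12.

2.6808 × 10^12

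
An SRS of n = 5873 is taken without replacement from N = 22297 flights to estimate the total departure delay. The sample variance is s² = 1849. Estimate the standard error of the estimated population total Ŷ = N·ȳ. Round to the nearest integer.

10737

Var(Ŷ) = N²·Var(ȳ) = N²·(1 − n/N)·s²/n.
f = 5873/22297 = 0.26339866; Var(ȳ) = 0.73660134·1849/5873 = 0.23190463.
Var(Ŷ) = 22297² · 0.23190463 = 1.1529283 × 10^8.
SE(Ŷ) = √(1.1529283 × 10^8) = 10737.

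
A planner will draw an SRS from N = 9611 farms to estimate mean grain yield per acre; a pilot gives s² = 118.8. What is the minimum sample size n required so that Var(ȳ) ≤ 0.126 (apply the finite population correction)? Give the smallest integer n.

Without fpc, n₀ = s²/D = 118.8/0.126 = 942.8571.
With fpc, (1 − n/N)·s²/n ≤ D requires n ≥ n₀/(1 + n₀/N) = 942.8571/(1 + 942.8571/9611) = 858.6244.
Rounding up, n = 859.

859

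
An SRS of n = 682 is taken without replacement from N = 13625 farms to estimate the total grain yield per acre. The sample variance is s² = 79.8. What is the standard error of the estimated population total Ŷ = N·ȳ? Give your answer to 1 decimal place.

4542.5

Var(Ŷ) = N²·Var(ȳ) = N²·(1 − n/N)·s²/n.
f = 682/13625 = 0.05005505; Var(ȳ) = 0.94994495·79.8/682 = 0.11115192.
Var(Ŷ) = 13625² · 0.11115192 = 2.0634312 × 10^7.
SE(Ŷ) = √(2.0634312 × 10^7) = 4542.5.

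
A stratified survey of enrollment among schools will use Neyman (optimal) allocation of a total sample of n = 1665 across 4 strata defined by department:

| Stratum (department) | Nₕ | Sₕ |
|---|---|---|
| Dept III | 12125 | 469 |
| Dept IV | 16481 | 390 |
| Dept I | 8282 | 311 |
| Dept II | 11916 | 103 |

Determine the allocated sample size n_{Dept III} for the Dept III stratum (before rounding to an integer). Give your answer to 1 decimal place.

Neyman allocation: nₕ = n·NₕSₕ / Σⱼ NⱼSⱼ.
Σ NⱼSⱼ = 12125·469 + 16481·390 + 8282·311 + 11916·103 = 1.5917265 × 10^7.
n_{Dept III} = 1665·12125·469 / (1.5917265 × 10^7) = 594.8.

594.8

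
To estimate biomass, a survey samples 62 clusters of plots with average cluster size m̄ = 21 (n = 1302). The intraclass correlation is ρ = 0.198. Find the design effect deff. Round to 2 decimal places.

deff = 1 + (21 − 1)·0.198 = 1 + 3.96 = 4.96.

4.96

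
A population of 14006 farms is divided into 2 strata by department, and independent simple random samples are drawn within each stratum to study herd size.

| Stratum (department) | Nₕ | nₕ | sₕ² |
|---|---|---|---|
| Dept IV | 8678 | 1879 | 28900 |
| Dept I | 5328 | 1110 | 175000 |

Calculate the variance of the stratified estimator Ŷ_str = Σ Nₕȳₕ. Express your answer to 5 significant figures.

Var(Ŷ_str) = Σₕ Nₕ²(1 − fₕ)sₕ²/nₕ.
Dept IV: 8678²·(1 − 1879/8678)·28900/1879 = 9.0747726 × 10^8.
Dept I: 5328²·(1 − 1110/5328)·175000/1110 = 3.54312 × 10^9.
Sum = 4.4505973 × 10^9.

4.4506 × 10^9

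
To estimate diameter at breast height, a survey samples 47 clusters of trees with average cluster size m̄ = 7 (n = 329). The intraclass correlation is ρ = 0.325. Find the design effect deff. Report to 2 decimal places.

deff = 1 + (7 − 1)·0.325 = 1 + 1.95 = 2.95.

2.95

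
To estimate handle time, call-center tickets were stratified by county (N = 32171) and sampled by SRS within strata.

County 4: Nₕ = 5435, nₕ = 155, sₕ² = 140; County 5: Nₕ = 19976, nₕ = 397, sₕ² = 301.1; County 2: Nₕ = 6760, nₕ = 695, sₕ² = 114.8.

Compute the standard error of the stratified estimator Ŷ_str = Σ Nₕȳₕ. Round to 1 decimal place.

18147.3

Var(Ŷ_str) = Σₕ Nₕ²(1 − fₕ)sₕ²/nₕ.
County 4: 5435²·(1 − 155/5435)·140/155 = 2.591969 × 10^7.
County 5: 19976²·(1 − 397/19976)·301.1/397 = 2.9663288 × 10^8.
County 2: 6760²·(1 − 695/6760)·114.8/695 = 6.772275 × 10^6.
Sum = 3.2932485 × 10^8.
SE = √(3.2932485 × 10^8) = 18147.3.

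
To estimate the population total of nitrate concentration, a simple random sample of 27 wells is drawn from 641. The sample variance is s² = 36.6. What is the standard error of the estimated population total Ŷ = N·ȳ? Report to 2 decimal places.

730.42

Var(Ŷ) = N²·Var(ȳ) = N²·(1 − n/N)·s²/n.
f = 27/641 = 0.04212168; Var(ȳ) = 0.95787832·36.6/27 = 1.2984573.
Var(Ŷ) = 641² · 1.2984573 = 533511.43.
SE(Ŷ) = √(533511.43) = 730.42.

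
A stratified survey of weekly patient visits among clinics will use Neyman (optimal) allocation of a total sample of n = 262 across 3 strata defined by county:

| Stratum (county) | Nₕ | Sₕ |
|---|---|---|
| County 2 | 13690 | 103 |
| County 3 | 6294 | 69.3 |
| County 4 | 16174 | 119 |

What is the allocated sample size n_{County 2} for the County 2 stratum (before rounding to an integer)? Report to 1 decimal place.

Neyman allocation: nₕ = n·NₕSₕ / Σⱼ NⱼSⱼ.
Σ NⱼSⱼ = 13690·103 + 6294·69.3 + 16174·119 = 3.7709502 × 10^6.
n_{County 2} = 262·13690·103 / (3.7709502 × 10^6) = 98.0.

98.0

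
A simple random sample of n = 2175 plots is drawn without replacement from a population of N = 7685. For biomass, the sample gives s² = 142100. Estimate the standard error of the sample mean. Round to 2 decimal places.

6.84

Under SRS without replacement, Var(ȳ) = (1 − f)·s²/n with f = n/N = 2175/7685 = 0.28301887.
Var(ȳ) = (1 − 0.28301887)·142100/2175 = 0.71698113·65.333333 = 46.842767.
SE(ȳ) = √(46.842767) = 6.84.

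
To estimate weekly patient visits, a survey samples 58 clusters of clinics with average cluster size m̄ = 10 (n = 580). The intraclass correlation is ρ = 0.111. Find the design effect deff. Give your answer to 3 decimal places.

1.999

deff = 1 + (10 − 1)·0.111 = 1 + 0.999 = 1.999.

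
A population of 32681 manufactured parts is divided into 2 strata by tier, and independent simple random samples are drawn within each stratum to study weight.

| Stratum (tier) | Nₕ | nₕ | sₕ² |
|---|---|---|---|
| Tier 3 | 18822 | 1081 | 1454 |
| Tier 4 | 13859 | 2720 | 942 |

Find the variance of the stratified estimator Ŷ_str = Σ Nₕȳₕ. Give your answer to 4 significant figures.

Var(Ŷ_str) = Σₕ Nₕ²(1 − fₕ)sₕ²/nₕ.
Tier 3: 18822²·(1 − 1081/18822)·1454/1081 = 4.4914087 × 10^8.
Tier 4: 13859²·(1 − 2720/13859)·942/2720 = 5.3463834 × 10^7.
Sum = 5.026047 × 10^8.

5.026 × 10^8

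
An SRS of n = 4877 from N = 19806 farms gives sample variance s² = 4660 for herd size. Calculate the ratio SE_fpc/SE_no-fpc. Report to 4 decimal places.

f = n/N = 4877/19806 = 0.24623851.
SE_no-fpc = √(s²/n) = 0.97749958; SE_fpc = √((1−f)s²/n) = 0.84865965.
Ratio = √(1−f) = 0.86819438.

0.8682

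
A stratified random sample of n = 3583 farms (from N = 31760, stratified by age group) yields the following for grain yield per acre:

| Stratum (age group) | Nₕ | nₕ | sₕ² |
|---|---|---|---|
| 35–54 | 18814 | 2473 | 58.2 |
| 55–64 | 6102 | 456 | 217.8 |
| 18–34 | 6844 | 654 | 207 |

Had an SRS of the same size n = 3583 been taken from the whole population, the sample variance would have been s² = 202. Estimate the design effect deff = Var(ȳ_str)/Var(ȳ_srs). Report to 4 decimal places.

Var(ȳ_str) = Σ Wₕ²(1−fₕ)sₕ²/nₕ with Wₕ = Nₕ/31760:
  35–54: (18814/31760)²·(1−2473/18814)·58.2/2473 = 0.0071729475
  55–64: (6102/31760)²·(1−456/6102)·217.8/456 = 0.016313424
  18–34: (6844/31760)²·(1−654/6844)·207/654 = 0.013293283
  → Var(ȳ_str) = 0.036779655.
Var(ȳ_srs) = (1 − 3583/31760)·202/3583 = 0.050017136.
deff = 0.036779655 / 0.050017136 = 0.7353.

0.7353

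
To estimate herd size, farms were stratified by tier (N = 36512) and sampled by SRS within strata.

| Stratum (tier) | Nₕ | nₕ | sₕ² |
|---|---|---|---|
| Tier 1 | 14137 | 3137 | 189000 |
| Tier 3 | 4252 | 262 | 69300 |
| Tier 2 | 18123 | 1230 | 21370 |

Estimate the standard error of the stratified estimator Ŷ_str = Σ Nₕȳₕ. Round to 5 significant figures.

138480

Var(Ŷ_str) = Σₕ Nₕ²(1 − fₕ)sₕ²/nₕ.
Tier 1: 14137²·(1 − 3137/14137)·189000/3137 = 9.3690861 × 10^9.
Tier 3: 4252²·(1 − 262/4252)·69300/262 = 4.4874342 × 10^9.
Tier 2: 18123²·(1 − 1230/18123)·21370/1230 = 5.3190771 × 10^9.
Sum = 1.9175597 × 10^10.
SE = √(1.9175597 × 10^10) = 138480.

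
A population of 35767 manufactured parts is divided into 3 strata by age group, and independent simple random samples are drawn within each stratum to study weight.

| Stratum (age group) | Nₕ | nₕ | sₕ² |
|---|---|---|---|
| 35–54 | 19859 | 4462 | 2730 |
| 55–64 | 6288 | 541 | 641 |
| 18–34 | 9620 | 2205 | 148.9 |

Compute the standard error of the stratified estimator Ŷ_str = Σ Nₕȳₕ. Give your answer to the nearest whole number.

Var(Ŷ_str) = Σₕ Nₕ²(1 − fₕ)sₕ²/nₕ.
35–54: 19859²·(1 − 4462/19859)·2730/4462 = 1.8707966 × 10^8.
55–64: 6288²·(1 − 541/6288)·641/541 = 4.2816828 × 10^7.
18–34: 9620²·(1 − 2205/9620)·148.9/2205 = 4.8169521 × 10^6.
Sum = 2.3471344 × 10^8.
SE = √(2.3471344 × 10^8) = 15320.

15320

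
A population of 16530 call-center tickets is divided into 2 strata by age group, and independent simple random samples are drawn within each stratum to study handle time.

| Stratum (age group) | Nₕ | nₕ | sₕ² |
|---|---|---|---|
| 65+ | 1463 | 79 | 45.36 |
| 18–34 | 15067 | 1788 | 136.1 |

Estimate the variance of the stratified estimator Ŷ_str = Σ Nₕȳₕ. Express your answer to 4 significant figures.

Var(Ŷ_str) = Σₕ Nₕ²(1 − fₕ)sₕ²/nₕ.
65+: 1463²·(1 − 79/1463)·45.36/79 = 1.1625894 × 10^6.
18–34: 15067²·(1 − 1788/15067)·136.1/1788 = 1.5229399 × 10^7.
Sum = 1.6391988 × 10^7.

1.639 × 10^7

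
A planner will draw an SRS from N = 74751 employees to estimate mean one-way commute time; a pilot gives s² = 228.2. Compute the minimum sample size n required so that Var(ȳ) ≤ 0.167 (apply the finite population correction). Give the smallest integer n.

1342

Without fpc, n₀ = s²/D = 228.2/0.167 = 1366.4671.
With fpc, (1 − n/N)·s²/n ≤ D requires n ≥ n₀/(1 + n₀/N) = 1366.4671/(1 + 1366.4671/74751) = 1341.9362.
Rounding up, n = 1342.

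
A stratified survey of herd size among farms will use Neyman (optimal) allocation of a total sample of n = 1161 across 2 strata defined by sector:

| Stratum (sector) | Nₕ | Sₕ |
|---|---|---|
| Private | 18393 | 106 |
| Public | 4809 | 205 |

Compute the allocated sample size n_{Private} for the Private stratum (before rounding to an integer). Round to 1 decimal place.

771.1

Neyman allocation: nₕ = n·NₕSₕ / Σⱼ NⱼSⱼ.
Σ NⱼSⱼ = 18393·106 + 4809·205 = 2.935503 × 10^6.
n_{Private} = 1161·18393·106 / (2.935503 × 10^6) = 771.1.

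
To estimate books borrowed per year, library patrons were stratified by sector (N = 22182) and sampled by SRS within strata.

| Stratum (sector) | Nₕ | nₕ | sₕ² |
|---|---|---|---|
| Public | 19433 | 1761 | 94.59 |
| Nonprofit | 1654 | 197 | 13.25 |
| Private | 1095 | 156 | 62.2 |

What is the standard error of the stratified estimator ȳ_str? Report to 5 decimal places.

0.19660

Var(ȳ_str) = Σₕ Wₕ²(1 − fₕ)sₕ²/nₕ with Wₕ = Nₕ/N, N = 22182.
Public: Wₕ = 0.87607069; term = 0.87607069²·(1 − 0.09061905)·94.59/1761 = 0.037489532.
Nonprofit: Wₕ = 0.07456496; term = 0.07456496²·(1 − 0.11910520)·13.25/197 = 3.2941495 × 10^-4.
Private: Wₕ = 0.04936435; term = 0.04936435²·(1 − 0.14246575)·62.2/156 = 8.3319009 × 10^-4.
Sum = 0.038652137.
SE = √(0.038652137) = 0.19660.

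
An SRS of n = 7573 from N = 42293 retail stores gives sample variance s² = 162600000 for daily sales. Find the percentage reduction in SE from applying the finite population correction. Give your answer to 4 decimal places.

f = n/N = 7573/42293 = 0.17906036.
SE_no-fpc = √(s²/n) = 146.52991; SE_fpc = √((1−f)s²/n) = 132.76448.
Ratio = √(1−f) = 0.90605719. Reduction = 100·(1 − 0.90605719) = 9.3943%.

9.3943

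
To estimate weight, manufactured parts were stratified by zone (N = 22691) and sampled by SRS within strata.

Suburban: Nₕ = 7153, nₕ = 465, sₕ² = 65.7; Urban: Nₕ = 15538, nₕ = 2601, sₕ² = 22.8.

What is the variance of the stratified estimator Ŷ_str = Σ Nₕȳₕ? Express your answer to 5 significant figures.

Var(Ŷ_str) = Σₕ Nₕ²(1 − fₕ)sₕ²/nₕ.
Suburban: 7153²·(1 − 465/7153)·65.7/465 = 6.759225 × 10^6.
Urban: 15538²·(1 − 2601/15538)·22.8/2601 = 1.7620701 × 10^6.
Sum = 8.5212951 × 10^6.

8.5213 × 10^6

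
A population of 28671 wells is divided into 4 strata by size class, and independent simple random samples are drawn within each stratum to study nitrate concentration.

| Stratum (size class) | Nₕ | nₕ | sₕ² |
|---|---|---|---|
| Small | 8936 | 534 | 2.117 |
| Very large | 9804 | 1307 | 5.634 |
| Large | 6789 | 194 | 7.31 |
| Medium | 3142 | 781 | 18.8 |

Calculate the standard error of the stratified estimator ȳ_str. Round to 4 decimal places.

Var(ȳ_str) = Σₕ Wₕ²(1 − fₕ)sₕ²/nₕ with Wₕ = Nₕ/N, N = 28671.
Small: Wₕ = 0.31167382; term = 0.31167382²·(1 − 0.05975828)·2.117/534 = 3.6209269 × 10^-4.
Very large: Wₕ = 0.34194831; term = 0.34194831²·(1 − 0.13331293)·5.634/1307 = 4.3684211 × 10^-4.
Large: Wₕ = 0.23678979; term = 0.23678979²·(1 − 0.02857564)·7.31/194 = 0.002052346.
Medium: Wₕ = 0.10958809; term = 0.10958809²·(1 − 0.24856779)·18.8/781 = 2.1723175 × 10^-4.
Sum = 0.0030685126.
SE = √(0.0030685126) = 0.0554.

0.0554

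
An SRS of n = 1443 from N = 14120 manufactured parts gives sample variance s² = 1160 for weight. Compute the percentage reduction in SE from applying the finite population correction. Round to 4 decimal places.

5.2475

f = n/N = 1443/14120 = 0.10219547.
SE_no-fpc = √(s²/n) = 0.896594; SE_fpc = √((1−f)s²/n) = 0.84954566.
Ratio = √(1−f) = 0.94752548. Reduction = 100·(1 − 0.94752548) = 5.2475%.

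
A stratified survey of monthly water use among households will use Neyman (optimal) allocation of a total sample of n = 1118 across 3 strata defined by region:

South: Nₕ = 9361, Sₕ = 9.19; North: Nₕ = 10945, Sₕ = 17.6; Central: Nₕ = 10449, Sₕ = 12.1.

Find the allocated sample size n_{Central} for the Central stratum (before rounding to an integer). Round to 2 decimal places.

Neyman allocation: nₕ = n·NₕSₕ / Σⱼ NⱼSⱼ.
Σ NⱼSⱼ = 9361·9.19 + 10945·17.6 + 10449·12.1 = 405092.49.
n_{Central} = 1118·10449·12.1 / 405092.49 = 348.94.

348.94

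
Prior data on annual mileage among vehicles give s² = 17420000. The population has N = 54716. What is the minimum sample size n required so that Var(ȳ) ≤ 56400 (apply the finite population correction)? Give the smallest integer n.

308

Without fpc, n₀ = s²/D = 17420000/56400 = 308.8652.
With fpc, (1 − n/N)·s²/n ≤ D requires n ≥ n₀/(1 + n₀/N) = 308.8652/(1 + 308.8652/54716) = 307.1315.
Rounding up, n = 308.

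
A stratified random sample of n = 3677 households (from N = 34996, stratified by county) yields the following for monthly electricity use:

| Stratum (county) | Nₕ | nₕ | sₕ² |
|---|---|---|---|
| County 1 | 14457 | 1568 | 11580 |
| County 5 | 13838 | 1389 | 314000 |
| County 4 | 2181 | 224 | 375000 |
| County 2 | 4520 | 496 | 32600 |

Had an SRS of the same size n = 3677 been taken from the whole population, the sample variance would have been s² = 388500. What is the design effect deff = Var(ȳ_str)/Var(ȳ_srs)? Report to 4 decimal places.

0.4202

Var(ȳ_str) = Σ Wₕ²(1−fₕ)sₕ²/nₕ with Wₕ = Nₕ/34996:
  County 1: (14457/34996)²·(1−1568/14457)·11580/1568 = 1.1236294
  County 5: (13838/34996)²·(1−1389/13838)·314000/1389 = 31.797896
  County 4: (2181/34996)²·(1−224/2181)·375000/224 = 5.834356
  County 2: (4520/34996)²·(1−496/4520)·32600/496 = 0.9761027
  → Var(ȳ_str) = 39.731984.
Var(ȳ_srs) = (1 − 3677/34996)·388500/3677 = 94.555517.
deff = 39.731984 / 94.555517 = 0.4202.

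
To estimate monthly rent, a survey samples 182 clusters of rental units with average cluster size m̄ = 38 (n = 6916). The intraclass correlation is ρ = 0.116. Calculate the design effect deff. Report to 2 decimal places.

5.29

deff = 1 + (38 − 1)·0.116 = 1 + 4.292 = 5.292.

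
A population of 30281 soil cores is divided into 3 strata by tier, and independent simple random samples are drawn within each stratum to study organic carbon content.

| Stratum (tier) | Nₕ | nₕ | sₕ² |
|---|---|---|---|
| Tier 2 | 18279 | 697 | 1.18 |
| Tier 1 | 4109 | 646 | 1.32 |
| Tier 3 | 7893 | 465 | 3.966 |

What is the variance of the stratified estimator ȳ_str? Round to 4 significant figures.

0.001170

Var(ȳ_str) = Σₕ Wₕ²(1 − fₕ)sₕ²/nₕ with Wₕ = Nₕ/N, N = 30281.
Tier 2: Wₕ = 0.60364585; term = 0.60364585²·(1 − 0.03813119)·1.18/697 = 5.9337536 × 10^-4.
Tier 1: Wₕ = 0.13569565; term = 0.13569565²·(1 − 0.15721587)·1.32/646 = 3.1709516 × 10^-5.
Tier 3: Wₕ = 0.26065850; term = 0.26065850²·(1 − 0.05891296)·3.966/465 = 5.453475 × 10^-4.
Sum = 0.0011704324.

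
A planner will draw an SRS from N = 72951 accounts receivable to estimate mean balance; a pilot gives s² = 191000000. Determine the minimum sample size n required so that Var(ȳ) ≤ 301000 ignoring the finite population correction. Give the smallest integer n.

635

Without fpc, n₀ = s²/D = 191000000/301000 = 634.5515.
Rounding up, n = 635.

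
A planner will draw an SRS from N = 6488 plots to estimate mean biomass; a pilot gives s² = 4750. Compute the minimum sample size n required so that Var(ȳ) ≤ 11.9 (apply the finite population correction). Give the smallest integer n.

377

Without fpc, n₀ = s²/D = 4750/11.9 = 399.1597.
With fpc, (1 − n/N)·s²/n ≤ D requires n ≥ n₀/(1 + n₀/N) = 399.1597/(1 + 399.1597/6488) = 376.0256.
Rounding up, n = 377.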